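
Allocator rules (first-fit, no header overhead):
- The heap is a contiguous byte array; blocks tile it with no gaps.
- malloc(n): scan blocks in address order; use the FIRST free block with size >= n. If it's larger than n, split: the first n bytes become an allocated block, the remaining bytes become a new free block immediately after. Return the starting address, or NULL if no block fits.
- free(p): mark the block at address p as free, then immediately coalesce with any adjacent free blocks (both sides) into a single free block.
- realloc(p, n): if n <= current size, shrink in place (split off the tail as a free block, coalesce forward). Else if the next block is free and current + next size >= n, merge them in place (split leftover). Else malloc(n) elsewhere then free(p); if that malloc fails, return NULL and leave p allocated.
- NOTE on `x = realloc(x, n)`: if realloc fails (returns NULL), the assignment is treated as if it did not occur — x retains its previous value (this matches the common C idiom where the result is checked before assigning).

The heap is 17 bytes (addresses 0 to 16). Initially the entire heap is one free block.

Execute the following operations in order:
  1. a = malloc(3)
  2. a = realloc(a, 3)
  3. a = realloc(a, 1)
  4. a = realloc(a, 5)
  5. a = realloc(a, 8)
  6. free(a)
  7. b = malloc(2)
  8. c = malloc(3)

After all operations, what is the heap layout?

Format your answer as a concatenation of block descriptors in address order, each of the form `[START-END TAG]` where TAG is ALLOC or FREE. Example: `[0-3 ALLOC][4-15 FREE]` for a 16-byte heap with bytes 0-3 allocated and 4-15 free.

Answer: [0-1 ALLOC][2-4 ALLOC][5-16 FREE]

Derivation:
Op 1: a = malloc(3) -> a = 0; heap: [0-2 ALLOC][3-16 FREE]
Op 2: a = realloc(a, 3) -> a = 0; heap: [0-2 ALLOC][3-16 FREE]
Op 3: a = realloc(a, 1) -> a = 0; heap: [0-0 ALLOC][1-16 FREE]
Op 4: a = realloc(a, 5) -> a = 0; heap: [0-4 ALLOC][5-16 FREE]
Op 5: a = realloc(a, 8) -> a = 0; heap: [0-7 ALLOC][8-16 FREE]
Op 6: free(a) -> (freed a); heap: [0-16 FREE]
Op 7: b = malloc(2) -> b = 0; heap: [0-1 ALLOC][2-16 FREE]
Op 8: c = malloc(3) -> c = 2; heap: [0-1 ALLOC][2-4 ALLOC][5-16 FREE]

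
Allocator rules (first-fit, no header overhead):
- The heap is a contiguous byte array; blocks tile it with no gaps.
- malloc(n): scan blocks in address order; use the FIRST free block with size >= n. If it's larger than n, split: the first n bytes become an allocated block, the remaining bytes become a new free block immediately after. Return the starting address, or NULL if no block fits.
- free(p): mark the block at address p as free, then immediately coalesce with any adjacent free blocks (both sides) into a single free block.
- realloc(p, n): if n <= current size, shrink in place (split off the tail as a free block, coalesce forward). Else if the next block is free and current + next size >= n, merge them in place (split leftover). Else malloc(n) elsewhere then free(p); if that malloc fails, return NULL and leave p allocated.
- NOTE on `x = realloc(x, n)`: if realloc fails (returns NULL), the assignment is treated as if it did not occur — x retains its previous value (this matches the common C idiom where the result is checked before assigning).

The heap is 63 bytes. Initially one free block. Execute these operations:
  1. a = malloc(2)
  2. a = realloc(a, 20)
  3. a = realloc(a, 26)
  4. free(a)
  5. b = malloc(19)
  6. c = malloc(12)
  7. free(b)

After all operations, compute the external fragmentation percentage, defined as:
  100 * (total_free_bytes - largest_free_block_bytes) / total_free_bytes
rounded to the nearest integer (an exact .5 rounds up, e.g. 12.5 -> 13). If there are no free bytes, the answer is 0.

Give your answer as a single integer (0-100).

Op 1: a = malloc(2) -> a = 0; heap: [0-1 ALLOC][2-62 FREE]
Op 2: a = realloc(a, 20) -> a = 0; heap: [0-19 ALLOC][20-62 FREE]
Op 3: a = realloc(a, 26) -> a = 0; heap: [0-25 ALLOC][26-62 FREE]
Op 4: free(a) -> (freed a); heap: [0-62 FREE]
Op 5: b = malloc(19) -> b = 0; heap: [0-18 ALLOC][19-62 FREE]
Op 6: c = malloc(12) -> c = 19; heap: [0-18 ALLOC][19-30 ALLOC][31-62 FREE]
Op 7: free(b) -> (freed b); heap: [0-18 FREE][19-30 ALLOC][31-62 FREE]
Free blocks: [19 32] total_free=51 largest=32 -> 100*(51-32)/51 = 1900/51 ≈ 37.255 -> rounds to 37

Answer: 37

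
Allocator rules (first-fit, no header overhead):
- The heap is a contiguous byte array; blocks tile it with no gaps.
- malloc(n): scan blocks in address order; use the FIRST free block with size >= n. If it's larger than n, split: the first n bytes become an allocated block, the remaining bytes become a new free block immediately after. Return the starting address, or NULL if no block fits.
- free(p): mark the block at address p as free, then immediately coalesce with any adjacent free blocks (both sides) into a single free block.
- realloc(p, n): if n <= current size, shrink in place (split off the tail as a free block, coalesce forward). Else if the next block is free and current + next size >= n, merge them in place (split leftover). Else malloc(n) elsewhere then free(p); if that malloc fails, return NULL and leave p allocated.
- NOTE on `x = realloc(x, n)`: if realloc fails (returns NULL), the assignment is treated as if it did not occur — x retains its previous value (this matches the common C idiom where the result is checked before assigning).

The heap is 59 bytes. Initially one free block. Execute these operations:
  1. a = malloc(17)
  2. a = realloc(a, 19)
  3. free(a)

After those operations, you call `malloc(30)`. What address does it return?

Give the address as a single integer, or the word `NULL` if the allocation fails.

Answer: 0

Derivation:
Op 1: a = malloc(17) -> a = 0; heap: [0-16 ALLOC][17-58 FREE]
Op 2: a = realloc(a, 19) -> a = 0; heap: [0-18 ALLOC][19-58 FREE]
Op 3: free(a) -> (freed a); heap: [0-58 FREE]
malloc(30): first-fit scan over [0-58 FREE] -> 0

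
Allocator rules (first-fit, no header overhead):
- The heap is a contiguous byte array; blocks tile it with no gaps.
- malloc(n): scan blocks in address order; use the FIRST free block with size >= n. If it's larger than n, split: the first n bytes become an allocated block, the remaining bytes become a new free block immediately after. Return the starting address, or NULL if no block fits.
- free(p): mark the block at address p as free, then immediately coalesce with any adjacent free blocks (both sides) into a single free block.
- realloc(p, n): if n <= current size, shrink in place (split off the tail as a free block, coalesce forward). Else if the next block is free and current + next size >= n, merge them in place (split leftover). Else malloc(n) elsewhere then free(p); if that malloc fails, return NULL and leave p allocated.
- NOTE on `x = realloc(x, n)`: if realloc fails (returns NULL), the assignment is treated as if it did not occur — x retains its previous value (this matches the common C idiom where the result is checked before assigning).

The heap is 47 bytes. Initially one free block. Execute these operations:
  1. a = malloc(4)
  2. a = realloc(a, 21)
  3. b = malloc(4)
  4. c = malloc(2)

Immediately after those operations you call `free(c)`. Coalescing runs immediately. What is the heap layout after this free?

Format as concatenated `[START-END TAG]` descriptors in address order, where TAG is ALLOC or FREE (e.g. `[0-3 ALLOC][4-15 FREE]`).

Answer: [0-20 ALLOC][21-24 ALLOC][25-46 FREE]

Derivation:
Op 1: a = malloc(4) -> a = 0; heap: [0-3 ALLOC][4-46 FREE]
Op 2: a = realloc(a, 21) -> a = 0; heap: [0-20 ALLOC][21-46 FREE]
Op 3: b = malloc(4) -> b = 21; heap: [0-20 ALLOC][21-24 ALLOC][25-46 FREE]
Op 4: c = malloc(2) -> c = 25; heap: [0-20 ALLOC][21-24 ALLOC][25-26 ALLOC][27-46 FREE]
free(c): c = 25 -> block [25-26 ALLOC]; mark free, coalesce with adjacent free neighbors -> [0-20 ALLOC][21-24 ALLOC][25-46 FREE]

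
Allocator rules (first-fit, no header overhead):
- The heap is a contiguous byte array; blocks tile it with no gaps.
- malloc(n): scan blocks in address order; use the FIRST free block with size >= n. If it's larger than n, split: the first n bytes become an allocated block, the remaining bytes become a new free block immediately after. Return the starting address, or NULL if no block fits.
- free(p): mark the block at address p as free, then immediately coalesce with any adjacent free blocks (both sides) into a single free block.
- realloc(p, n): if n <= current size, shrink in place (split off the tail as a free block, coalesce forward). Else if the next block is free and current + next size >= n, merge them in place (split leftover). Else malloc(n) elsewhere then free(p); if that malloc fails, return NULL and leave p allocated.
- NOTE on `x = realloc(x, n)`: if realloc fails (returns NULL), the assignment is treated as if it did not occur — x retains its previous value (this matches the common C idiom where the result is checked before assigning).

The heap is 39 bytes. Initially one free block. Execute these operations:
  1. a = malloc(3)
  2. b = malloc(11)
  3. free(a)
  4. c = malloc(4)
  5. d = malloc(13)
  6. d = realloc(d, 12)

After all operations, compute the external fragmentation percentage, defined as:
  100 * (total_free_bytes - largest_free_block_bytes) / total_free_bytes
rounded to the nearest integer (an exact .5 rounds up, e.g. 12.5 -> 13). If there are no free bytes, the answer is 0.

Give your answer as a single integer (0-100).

Op 1: a = malloc(3) -> a = 0; heap: [0-2 ALLOC][3-38 FREE]
Op 2: b = malloc(11) -> b = 3; heap: [0-2 ALLOC][3-13 ALLOC][14-38 FREE]
Op 3: free(a) -> (freed a); heap: [0-2 FREE][3-13 ALLOC][14-38 FREE]
Op 4: c = malloc(4) -> c = 14; heap: [0-2 FREE][3-13 ALLOC][14-17 ALLOC][18-38 FREE]
Op 5: d = malloc(13) -> d = 18; heap: [0-2 FREE][3-13 ALLOC][14-17 ALLOC][18-30 ALLOC][31-38 FREE]
Op 6: d = realloc(d, 12) -> d = 18; heap: [0-2 FREE][3-13 ALLOC][14-17 ALLOC][18-29 ALLOC][30-38 FREE]
Free blocks: [3 9] total_free=12 largest=9 -> 100*(12-9)/12 = 300/12 = 25

Answer: 25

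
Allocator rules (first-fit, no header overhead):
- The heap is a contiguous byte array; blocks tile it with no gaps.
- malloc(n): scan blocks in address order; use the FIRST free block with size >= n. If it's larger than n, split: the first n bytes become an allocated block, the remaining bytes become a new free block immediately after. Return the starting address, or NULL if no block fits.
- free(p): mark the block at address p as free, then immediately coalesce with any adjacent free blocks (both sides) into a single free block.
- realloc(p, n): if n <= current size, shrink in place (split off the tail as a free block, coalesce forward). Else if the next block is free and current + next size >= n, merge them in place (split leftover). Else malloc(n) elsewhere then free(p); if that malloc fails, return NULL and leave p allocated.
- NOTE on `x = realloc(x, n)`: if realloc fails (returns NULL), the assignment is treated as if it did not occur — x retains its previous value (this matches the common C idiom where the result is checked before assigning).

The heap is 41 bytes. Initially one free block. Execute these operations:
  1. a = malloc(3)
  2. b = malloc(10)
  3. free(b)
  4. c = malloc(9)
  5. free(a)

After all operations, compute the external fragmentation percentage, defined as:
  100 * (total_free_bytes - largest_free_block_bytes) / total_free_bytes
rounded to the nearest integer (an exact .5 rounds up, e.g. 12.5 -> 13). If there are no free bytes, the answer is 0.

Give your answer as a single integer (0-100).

Op 1: a = malloc(3) -> a = 0; heap: [0-2 ALLOC][3-40 FREE]
Op 2: b = malloc(10) -> b = 3; heap: [0-2 ALLOC][3-12 ALLOC][13-40 FREE]
Op 3: free(b) -> (freed b); heap: [0-2 ALLOC][3-40 FREE]
Op 4: c = malloc(9) -> c = 3; heap: [0-2 ALLOC][3-11 ALLOC][12-40 FREE]
Op 5: free(a) -> (freed a); heap: [0-2 FREE][3-11 ALLOC][12-40 FREE]
Free blocks: [3 29] total_free=32 largest=29 -> 100*(32-29)/32 = 300/32 = 9.375 -> rounds to 9

Answer: 9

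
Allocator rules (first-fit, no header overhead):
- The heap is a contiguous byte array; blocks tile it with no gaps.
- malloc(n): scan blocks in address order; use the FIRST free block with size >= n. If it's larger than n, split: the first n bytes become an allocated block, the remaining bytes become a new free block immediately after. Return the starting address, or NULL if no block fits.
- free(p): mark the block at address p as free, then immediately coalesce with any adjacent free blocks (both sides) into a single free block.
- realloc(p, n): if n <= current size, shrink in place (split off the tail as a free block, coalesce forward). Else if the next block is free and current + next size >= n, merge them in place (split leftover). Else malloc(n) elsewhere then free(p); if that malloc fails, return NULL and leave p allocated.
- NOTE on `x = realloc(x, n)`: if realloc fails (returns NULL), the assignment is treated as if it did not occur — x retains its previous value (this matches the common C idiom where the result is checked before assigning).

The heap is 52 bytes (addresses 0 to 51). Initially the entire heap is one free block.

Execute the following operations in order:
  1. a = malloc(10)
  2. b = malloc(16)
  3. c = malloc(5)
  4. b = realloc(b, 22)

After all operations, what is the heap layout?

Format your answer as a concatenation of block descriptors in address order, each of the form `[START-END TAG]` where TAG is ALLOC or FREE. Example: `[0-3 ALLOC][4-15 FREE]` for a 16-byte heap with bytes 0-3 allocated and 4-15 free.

Op 1: a = malloc(10) -> a = 0; heap: [0-9 ALLOC][10-51 FREE]
Op 2: b = malloc(16) -> b = 10; heap: [0-9 ALLOC][10-25 ALLOC][26-51 FREE]
Op 3: c = malloc(5) -> c = 26; heap: [0-9 ALLOC][10-25 ALLOC][26-30 ALLOC][31-51 FREE]
Op 4: b = realloc(b, 22) -> NULL (b unchanged); heap: [0-9 ALLOC][10-25 ALLOC][26-30 ALLOC][31-51 FREE]

Answer: [0-9 ALLOC][10-25 ALLOC][26-30 ALLOC][31-51 FREE]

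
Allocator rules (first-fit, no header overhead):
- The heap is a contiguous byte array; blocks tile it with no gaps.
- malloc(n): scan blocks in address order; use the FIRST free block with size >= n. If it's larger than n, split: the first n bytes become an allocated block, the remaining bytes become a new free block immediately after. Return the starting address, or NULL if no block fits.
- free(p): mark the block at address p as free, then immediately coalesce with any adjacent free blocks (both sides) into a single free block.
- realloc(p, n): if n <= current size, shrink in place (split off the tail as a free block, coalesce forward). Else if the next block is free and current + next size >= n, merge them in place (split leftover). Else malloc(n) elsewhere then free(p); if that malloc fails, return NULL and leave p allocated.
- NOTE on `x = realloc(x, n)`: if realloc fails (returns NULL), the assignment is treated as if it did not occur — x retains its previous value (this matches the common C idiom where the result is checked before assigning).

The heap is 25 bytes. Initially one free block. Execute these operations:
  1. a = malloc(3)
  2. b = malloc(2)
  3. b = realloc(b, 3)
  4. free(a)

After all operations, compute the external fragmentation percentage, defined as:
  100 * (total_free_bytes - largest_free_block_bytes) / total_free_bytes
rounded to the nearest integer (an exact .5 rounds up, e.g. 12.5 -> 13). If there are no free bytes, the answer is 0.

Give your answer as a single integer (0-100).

Op 1: a = malloc(3) -> a = 0; heap: [0-2 ALLOC][3-24 FREE]
Op 2: b = malloc(2) -> b = 3; heap: [0-2 ALLOC][3-4 ALLOC][5-24 FREE]
Op 3: b = realloc(b, 3) -> b = 3; heap: [0-2 ALLOC][3-5 ALLOC][6-24 FREE]
Op 4: free(a) -> (freed a); heap: [0-2 FREE][3-5 ALLOC][6-24 FREE]
Free blocks: [3 19] total_free=22 largest=19 -> 100*(22-19)/22 = 300/22 ≈ 13.636 -> rounds to 14

Answer: 14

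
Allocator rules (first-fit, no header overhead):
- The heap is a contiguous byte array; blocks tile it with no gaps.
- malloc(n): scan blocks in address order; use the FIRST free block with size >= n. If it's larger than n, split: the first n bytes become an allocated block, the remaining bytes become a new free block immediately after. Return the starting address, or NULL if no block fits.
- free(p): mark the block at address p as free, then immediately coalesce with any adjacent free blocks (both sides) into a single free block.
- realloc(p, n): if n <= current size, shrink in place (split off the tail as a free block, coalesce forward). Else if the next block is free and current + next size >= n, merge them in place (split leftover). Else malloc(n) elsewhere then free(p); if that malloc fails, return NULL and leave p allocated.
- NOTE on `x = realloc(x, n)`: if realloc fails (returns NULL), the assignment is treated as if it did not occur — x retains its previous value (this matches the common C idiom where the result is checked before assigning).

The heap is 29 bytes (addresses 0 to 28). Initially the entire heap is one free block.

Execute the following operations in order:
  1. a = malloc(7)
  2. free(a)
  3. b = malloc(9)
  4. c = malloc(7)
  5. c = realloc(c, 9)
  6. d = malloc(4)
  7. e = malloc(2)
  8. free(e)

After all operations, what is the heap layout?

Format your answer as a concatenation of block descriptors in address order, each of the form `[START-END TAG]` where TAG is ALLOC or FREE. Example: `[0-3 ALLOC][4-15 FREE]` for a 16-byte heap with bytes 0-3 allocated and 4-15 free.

Op 1: a = malloc(7) -> a = 0; heap: [0-6 ALLOC][7-28 FREE]
Op 2: free(a) -> (freed a); heap: [0-28 FREE]
Op 3: b = malloc(9) -> b = 0; heap: [0-8 ALLOC][9-28 FREE]
Op 4: c = malloc(7) -> c = 9; heap: [0-8 ALLOC][9-15 ALLOC][16-28 FREE]
Op 5: c = realloc(c, 9) -> c = 9; heap: [0-8 ALLOC][9-17 ALLOC][18-28 FREE]
Op 6: d = malloc(4) -> d = 18; heap: [0-8 ALLOC][9-17 ALLOC][18-21 ALLOC][22-28 FREE]
Op 7: e = malloc(2) -> e = 22; heap: [0-8 ALLOC][9-17 ALLOC][18-21 ALLOC][22-23 ALLOC][24-28 FREE]
Op 8: free(e) -> (freed e); heap: [0-8 ALLOC][9-17 ALLOC][18-21 ALLOC][22-28 FREE]

Answer: [0-8 ALLOC][9-17 ALLOC][18-21 ALLOC][22-28 FREE]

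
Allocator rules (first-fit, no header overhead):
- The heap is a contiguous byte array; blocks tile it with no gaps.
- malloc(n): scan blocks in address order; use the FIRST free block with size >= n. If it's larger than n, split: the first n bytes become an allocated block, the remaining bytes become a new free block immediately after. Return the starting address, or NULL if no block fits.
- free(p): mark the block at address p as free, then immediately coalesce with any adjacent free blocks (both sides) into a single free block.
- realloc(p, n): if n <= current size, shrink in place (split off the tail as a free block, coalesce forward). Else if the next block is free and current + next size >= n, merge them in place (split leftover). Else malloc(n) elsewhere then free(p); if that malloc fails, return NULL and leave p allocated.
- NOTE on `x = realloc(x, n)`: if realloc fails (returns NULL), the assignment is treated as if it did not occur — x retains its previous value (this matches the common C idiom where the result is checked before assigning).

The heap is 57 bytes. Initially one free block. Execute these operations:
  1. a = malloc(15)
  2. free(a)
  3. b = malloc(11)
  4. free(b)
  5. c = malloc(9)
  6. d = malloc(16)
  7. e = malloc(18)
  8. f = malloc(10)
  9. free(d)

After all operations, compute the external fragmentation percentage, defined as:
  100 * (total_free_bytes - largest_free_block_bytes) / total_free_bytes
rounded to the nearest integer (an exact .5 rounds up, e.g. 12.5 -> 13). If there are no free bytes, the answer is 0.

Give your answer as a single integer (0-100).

Op 1: a = malloc(15) -> a = 0; heap: [0-14 ALLOC][15-56 FREE]
Op 2: free(a) -> (freed a); heap: [0-56 FREE]
Op 3: b = malloc(11) -> b = 0; heap: [0-10 ALLOC][11-56 FREE]
Op 4: free(b) -> (freed b); heap: [0-56 FREE]
Op 5: c = malloc(9) -> c = 0; heap: [0-8 ALLOC][9-56 FREE]
Op 6: d = malloc(16) -> d = 9; heap: [0-8 ALLOC][9-24 ALLOC][25-56 FREE]
Op 7: e = malloc(18) -> e = 25; heap: [0-8 ALLOC][9-24 ALLOC][25-42 ALLOC][43-56 FREE]
Op 8: f = malloc(10) -> f = 43; heap: [0-8 ALLOC][9-24 ALLOC][25-42 ALLOC][43-52 ALLOC][53-56 FREE]
Op 9: free(d) -> (freed d); heap: [0-8 ALLOC][9-24 FREE][25-42 ALLOC][43-52 ALLOC][53-56 FREE]
Free blocks: [16 4] total_free=20 largest=16 -> 100*(20-16)/20 = 400/20 = 20

Answer: 20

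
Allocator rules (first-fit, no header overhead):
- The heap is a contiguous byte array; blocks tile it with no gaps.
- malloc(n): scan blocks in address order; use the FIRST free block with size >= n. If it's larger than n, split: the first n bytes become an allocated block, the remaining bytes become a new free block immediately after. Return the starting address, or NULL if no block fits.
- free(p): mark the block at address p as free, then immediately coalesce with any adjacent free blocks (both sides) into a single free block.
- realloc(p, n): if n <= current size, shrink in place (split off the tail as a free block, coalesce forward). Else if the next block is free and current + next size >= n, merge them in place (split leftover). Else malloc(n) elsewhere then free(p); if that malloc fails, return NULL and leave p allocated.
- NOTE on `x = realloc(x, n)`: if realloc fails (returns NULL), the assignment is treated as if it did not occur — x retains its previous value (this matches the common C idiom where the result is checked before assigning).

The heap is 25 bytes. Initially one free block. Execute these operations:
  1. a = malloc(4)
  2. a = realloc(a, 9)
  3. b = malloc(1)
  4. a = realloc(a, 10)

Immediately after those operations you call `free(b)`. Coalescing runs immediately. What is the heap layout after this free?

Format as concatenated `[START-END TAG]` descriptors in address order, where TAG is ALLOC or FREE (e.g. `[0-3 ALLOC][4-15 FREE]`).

Answer: [0-9 FREE][10-19 ALLOC][20-24 FREE]

Derivation:
Op 1: a = malloc(4) -> a = 0; heap: [0-3 ALLOC][4-24 FREE]
Op 2: a = realloc(a, 9) -> a = 0; heap: [0-8 ALLOC][9-24 FREE]
Op 3: b = malloc(1) -> b = 9; heap: [0-8 ALLOC][9-9 ALLOC][10-24 FREE]
Op 4: a = realloc(a, 10) -> a = 10; heap: [0-8 FREE][9-9 ALLOC][10-19 ALLOC][20-24 FREE]
free(b): b = 9 -> block [9-9 ALLOC]; mark free, coalesce with adjacent free neighbors -> [0-9 FREE][10-19 ALLOC][20-24 FREE]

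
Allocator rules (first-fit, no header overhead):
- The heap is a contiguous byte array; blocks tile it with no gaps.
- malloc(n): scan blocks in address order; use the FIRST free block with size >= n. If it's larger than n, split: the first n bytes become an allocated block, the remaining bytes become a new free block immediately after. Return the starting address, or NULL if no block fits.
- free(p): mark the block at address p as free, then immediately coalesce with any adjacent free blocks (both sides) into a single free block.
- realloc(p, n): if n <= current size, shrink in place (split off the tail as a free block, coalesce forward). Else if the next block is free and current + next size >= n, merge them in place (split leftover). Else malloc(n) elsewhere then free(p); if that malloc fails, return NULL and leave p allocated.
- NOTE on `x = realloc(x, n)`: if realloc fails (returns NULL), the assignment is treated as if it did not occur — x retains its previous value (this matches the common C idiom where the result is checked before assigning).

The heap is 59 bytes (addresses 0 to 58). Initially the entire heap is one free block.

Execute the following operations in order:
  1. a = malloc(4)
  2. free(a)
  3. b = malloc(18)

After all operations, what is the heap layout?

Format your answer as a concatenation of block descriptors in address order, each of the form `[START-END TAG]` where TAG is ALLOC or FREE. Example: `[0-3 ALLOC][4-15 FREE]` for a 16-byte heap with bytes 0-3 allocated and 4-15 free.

Op 1: a = malloc(4) -> a = 0; heap: [0-3 ALLOC][4-58 FREE]
Op 2: free(a) -> (freed a); heap: [0-58 FREE]
Op 3: b = malloc(18) -> b = 0; heap: [0-17 ALLOC][18-58 FREE]

Answer: [0-17 ALLOC][18-58 FREE]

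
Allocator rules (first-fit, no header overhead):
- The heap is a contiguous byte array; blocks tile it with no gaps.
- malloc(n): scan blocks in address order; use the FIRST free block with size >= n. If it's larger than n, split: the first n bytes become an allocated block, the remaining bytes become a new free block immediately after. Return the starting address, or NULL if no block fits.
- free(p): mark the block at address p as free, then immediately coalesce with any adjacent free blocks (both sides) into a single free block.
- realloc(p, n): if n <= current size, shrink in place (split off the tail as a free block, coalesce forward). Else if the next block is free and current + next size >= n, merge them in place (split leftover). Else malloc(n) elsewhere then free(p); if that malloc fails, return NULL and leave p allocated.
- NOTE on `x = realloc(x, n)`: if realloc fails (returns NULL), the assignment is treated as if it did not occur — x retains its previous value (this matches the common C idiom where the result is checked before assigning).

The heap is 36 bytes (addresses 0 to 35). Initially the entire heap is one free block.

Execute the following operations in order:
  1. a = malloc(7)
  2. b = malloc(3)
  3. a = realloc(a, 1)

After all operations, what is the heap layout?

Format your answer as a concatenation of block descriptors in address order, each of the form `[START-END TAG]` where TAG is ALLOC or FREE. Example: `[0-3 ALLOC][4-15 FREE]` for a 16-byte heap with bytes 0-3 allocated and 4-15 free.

Op 1: a = malloc(7) -> a = 0; heap: [0-6 ALLOC][7-35 FREE]
Op 2: b = malloc(3) -> b = 7; heap: [0-6 ALLOC][7-9 ALLOC][10-35 FREE]
Op 3: a = realloc(a, 1) -> a = 0; heap: [0-0 ALLOC][1-6 FREE][7-9 ALLOC][10-35 FREE]

Answer: [0-0 ALLOC][1-6 FREE][7-9 ALLOC][10-35 FREE]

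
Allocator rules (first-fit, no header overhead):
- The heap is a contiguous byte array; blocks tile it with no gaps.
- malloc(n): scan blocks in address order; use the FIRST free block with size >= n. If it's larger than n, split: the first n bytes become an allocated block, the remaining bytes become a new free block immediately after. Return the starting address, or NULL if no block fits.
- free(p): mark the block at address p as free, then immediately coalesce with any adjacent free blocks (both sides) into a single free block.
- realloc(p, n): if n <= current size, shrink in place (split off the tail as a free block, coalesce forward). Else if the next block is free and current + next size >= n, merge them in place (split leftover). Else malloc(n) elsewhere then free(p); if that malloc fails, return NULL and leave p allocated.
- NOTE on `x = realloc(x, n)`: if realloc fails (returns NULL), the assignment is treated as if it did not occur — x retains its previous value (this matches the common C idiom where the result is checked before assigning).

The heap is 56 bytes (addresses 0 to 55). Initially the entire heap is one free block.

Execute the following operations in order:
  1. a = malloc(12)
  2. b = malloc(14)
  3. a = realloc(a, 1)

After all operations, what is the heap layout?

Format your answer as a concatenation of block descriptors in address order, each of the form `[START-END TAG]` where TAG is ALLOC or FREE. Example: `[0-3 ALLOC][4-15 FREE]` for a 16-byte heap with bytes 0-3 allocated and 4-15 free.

Answer: [0-0 ALLOC][1-11 FREE][12-25 ALLOC][26-55 FREE]

Derivation:
Op 1: a = malloc(12) -> a = 0; heap: [0-11 ALLOC][12-55 FREE]
Op 2: b = malloc(14) -> b = 12; heap: [0-11 ALLOC][12-25 ALLOC][26-55 FREE]
Op 3: a = realloc(a, 1) -> a = 0; heap: [0-0 ALLOC][1-11 FREE][12-25 ALLOC][26-55 FREE]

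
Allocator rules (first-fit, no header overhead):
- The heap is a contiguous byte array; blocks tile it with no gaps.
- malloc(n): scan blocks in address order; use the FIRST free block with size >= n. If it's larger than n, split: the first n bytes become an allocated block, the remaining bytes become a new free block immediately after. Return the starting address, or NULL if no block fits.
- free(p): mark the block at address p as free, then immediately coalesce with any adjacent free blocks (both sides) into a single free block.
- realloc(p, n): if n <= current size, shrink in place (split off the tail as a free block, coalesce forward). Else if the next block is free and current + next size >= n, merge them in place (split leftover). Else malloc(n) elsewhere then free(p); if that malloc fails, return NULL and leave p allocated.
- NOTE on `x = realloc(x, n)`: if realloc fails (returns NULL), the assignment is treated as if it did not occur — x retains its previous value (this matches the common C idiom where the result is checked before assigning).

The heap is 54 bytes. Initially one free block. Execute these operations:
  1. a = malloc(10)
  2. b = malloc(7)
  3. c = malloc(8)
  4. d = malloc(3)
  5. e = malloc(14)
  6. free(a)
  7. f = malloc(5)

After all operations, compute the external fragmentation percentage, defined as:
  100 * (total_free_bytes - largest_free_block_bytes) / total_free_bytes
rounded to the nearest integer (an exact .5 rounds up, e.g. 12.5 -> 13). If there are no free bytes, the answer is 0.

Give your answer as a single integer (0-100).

Answer: 29

Derivation:
Op 1: a = malloc(10) -> a = 0; heap: [0-9 ALLOC][10-53 FREE]
Op 2: b = malloc(7) -> b = 10; heap: [0-9 ALLOC][10-16 ALLOC][17-53 FREE]
Op 3: c = malloc(8) -> c = 17; heap: [0-9 ALLOC][10-16 ALLOC][17-24 ALLOC][25-53 FREE]
Op 4: d = malloc(3) -> d = 25; heap: [0-9 ALLOC][10-16 ALLOC][17-24 ALLOC][25-27 ALLOC][28-53 FREE]
Op 5: e = malloc(14) -> e = 28; heap: [0-9 ALLOC][10-16 ALLOC][17-24 ALLOC][25-27 ALLOC][28-41 ALLOC][42-53 FREE]
Op 6: free(a) -> (freed a); heap: [0-9 FREE][10-16 ALLOC][17-24 ALLOC][25-27 ALLOC][28-41 ALLOC][42-53 FREE]
Op 7: f = malloc(5) -> f = 0; heap: [0-4 ALLOC][5-9 FREE][10-16 ALLOC][17-24 ALLOC][25-27 ALLOC][28-41 ALLOC][42-53 FREE]
Free blocks: [5 12] total_free=17 largest=12 -> 100*(17-12)/17 = 500/17 ≈ 29.412 -> rounds to 29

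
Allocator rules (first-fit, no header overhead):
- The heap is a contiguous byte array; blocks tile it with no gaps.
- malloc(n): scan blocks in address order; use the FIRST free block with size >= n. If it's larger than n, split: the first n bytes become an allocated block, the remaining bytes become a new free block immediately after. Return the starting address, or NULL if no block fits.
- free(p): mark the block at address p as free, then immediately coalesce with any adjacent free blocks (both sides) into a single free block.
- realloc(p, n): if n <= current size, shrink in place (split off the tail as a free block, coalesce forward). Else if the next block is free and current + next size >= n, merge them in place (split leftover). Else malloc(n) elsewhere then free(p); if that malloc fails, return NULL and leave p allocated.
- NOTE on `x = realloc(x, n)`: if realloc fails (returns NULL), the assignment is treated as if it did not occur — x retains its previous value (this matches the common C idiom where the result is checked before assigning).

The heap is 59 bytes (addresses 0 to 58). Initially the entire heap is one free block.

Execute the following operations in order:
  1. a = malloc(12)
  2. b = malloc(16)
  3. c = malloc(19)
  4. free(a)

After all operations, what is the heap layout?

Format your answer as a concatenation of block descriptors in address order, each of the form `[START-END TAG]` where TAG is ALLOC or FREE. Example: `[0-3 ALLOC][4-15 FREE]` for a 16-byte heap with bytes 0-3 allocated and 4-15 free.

Answer: [0-11 FREE][12-27 ALLOC][28-46 ALLOC][47-58 FREE]

Derivation:
Op 1: a = malloc(12) -> a = 0; heap: [0-11 ALLOC][12-58 FREE]
Op 2: b = malloc(16) -> b = 12; heap: [0-11 ALLOC][12-27 ALLOC][28-58 FREE]
Op 3: c = malloc(19) -> c = 28; heap: [0-11 ALLOC][12-27 ALLOC][28-46 ALLOC][47-58 FREE]
Op 4: free(a) -> (freed a); heap: [0-11 FREE][12-27 ALLOC][28-46 ALLOC][47-58 FREE]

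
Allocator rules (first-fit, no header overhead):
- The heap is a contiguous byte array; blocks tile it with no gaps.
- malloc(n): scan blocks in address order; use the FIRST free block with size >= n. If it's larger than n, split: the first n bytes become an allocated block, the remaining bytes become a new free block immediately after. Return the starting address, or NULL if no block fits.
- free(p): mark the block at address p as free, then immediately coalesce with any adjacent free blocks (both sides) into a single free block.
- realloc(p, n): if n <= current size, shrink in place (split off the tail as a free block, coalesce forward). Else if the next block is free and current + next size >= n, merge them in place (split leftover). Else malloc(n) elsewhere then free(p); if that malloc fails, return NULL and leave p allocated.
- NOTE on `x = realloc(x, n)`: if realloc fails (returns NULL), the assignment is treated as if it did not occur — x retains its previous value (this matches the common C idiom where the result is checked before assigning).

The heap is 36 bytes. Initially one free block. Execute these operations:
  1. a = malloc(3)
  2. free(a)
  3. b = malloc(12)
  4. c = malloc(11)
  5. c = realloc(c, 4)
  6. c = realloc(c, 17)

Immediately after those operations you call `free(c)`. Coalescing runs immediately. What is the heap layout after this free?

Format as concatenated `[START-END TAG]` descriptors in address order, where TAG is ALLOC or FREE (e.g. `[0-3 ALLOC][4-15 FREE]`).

Answer: [0-11 ALLOC][12-35 FREE]

Derivation:
Op 1: a = malloc(3) -> a = 0; heap: [0-2 ALLOC][3-35 FREE]
Op 2: free(a) -> (freed a); heap: [0-35 FREE]
Op 3: b = malloc(12) -> b = 0; heap: [0-11 ALLOC][12-35 FREE]
Op 4: c = malloc(11) -> c = 12; heap: [0-11 ALLOC][12-22 ALLOC][23-35 FREE]
Op 5: c = realloc(c, 4) -> c = 12; heap: [0-11 ALLOC][12-15 ALLOC][16-35 FREE]
Op 6: c = realloc(c, 17) -> c = 12; heap: [0-11 ALLOC][12-28 ALLOC][29-35 FREE]
free(c): c = 12 -> block [12-28 ALLOC]; mark free, coalesce with adjacent free neighbors -> [0-11 ALLOC][12-35 FREE]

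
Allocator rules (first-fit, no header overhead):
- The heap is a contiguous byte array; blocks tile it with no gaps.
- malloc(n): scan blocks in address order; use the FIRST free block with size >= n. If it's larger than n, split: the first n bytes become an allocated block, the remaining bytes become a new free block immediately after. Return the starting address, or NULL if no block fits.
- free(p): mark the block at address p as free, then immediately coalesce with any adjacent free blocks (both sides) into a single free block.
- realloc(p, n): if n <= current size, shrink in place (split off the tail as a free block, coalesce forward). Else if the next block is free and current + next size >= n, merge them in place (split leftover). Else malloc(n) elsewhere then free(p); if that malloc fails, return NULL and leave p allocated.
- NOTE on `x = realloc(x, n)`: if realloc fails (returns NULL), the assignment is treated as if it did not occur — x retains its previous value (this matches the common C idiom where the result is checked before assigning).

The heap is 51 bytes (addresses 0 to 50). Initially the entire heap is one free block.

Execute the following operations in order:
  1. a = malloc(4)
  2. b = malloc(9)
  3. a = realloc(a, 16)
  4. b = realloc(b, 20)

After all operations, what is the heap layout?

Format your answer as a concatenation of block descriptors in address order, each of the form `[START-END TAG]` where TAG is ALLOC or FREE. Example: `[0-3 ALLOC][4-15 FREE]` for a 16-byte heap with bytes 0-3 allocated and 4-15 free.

Answer: [0-12 FREE][13-28 ALLOC][29-48 ALLOC][49-50 FREE]

Derivation:
Op 1: a = malloc(4) -> a = 0; heap: [0-3 ALLOC][4-50 FREE]
Op 2: b = malloc(9) -> b = 4; heap: [0-3 ALLOC][4-12 ALLOC][13-50 FREE]
Op 3: a = realloc(a, 16) -> a = 13; heap: [0-3 FREE][4-12 ALLOC][13-28 ALLOC][29-50 FREE]
Op 4: b = realloc(b, 20) -> b = 29; heap: [0-12 FREE][13-28 ALLOC][29-48 ALLOC][49-50 FREE]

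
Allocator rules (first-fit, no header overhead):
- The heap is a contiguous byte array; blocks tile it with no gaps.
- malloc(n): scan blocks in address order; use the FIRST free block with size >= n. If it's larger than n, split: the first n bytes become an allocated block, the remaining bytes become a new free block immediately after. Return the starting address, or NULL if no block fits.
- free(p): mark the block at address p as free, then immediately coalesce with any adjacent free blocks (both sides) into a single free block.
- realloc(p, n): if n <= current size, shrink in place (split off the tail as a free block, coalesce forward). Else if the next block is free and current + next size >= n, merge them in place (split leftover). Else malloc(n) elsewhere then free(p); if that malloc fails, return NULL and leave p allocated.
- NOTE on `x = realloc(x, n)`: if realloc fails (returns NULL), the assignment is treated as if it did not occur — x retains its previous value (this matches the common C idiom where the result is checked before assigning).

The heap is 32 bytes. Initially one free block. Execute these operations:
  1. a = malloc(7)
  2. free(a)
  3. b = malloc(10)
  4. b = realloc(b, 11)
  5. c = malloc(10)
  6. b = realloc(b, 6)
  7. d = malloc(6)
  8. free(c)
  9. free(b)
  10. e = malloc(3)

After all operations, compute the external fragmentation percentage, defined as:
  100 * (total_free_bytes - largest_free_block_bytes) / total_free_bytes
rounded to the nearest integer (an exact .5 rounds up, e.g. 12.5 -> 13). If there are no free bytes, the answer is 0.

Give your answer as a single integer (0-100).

Op 1: a = malloc(7) -> a = 0; heap: [0-6 ALLOC][7-31 FREE]
Op 2: free(a) -> (freed a); heap: [0-31 FREE]
Op 3: b = malloc(10) -> b = 0; heap: [0-9 ALLOC][10-31 FREE]
Op 4: b = realloc(b, 11) -> b = 0; heap: [0-10 ALLOC][11-31 FREE]
Op 5: c = malloc(10) -> c = 11; heap: [0-10 ALLOC][11-20 ALLOC][21-31 FREE]
Op 6: b = realloc(b, 6) -> b = 0; heap: [0-5 ALLOC][6-10 FREE][11-20 ALLOC][21-31 FREE]
Op 7: d = malloc(6) -> d = 21; heap: [0-5 ALLOC][6-10 FREE][11-20 ALLOC][21-26 ALLOC][27-31 FREE]
Op 8: free(c) -> (freed c); heap: [0-5 ALLOC][6-20 FREE][21-26 ALLOC][27-31 FREE]
Op 9: free(b) -> (freed b); heap: [0-20 FREE][21-26 ALLOC][27-31 FREE]
Op 10: e = malloc(3) -> e = 0; heap: [0-2 ALLOC][3-20 FREE][21-26 ALLOC][27-31 FREE]
Free blocks: [18 5] total_free=23 largest=18 -> 100*(23-18)/23 = 500/23 ≈ 21.739 -> rounds to 22

Answer: 22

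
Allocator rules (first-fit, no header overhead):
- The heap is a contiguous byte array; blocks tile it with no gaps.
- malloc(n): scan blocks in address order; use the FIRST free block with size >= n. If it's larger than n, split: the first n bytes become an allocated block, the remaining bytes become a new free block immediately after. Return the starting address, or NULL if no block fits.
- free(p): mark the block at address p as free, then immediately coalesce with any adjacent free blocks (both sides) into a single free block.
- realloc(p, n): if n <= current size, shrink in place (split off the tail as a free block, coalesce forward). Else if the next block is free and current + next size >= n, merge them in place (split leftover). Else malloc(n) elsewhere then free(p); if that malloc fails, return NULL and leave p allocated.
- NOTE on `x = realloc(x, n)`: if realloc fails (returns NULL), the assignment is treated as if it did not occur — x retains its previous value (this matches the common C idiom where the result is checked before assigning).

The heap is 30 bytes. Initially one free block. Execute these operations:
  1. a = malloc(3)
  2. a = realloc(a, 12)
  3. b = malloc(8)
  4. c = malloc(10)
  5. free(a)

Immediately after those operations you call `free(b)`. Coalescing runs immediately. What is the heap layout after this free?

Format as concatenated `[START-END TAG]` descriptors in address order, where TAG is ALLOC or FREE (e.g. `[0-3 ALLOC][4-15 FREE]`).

Answer: [0-19 FREE][20-29 ALLOC]

Derivation:
Op 1: a = malloc(3) -> a = 0; heap: [0-2 ALLOC][3-29 FREE]
Op 2: a = realloc(a, 12) -> a = 0; heap: [0-11 ALLOC][12-29 FREE]
Op 3: b = malloc(8) -> b = 12; heap: [0-11 ALLOC][12-19 ALLOC][20-29 FREE]
Op 4: c = malloc(10) -> c = 20; heap: [0-11 ALLOC][12-19 ALLOC][20-29 ALLOC]
Op 5: free(a) -> (freed a); heap: [0-11 FREE][12-19 ALLOC][20-29 ALLOC]
free(b): b = 12 -> block [12-19 ALLOC]; mark free, coalesce with adjacent free neighbors -> [0-19 FREE][20-29 ALLOC]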